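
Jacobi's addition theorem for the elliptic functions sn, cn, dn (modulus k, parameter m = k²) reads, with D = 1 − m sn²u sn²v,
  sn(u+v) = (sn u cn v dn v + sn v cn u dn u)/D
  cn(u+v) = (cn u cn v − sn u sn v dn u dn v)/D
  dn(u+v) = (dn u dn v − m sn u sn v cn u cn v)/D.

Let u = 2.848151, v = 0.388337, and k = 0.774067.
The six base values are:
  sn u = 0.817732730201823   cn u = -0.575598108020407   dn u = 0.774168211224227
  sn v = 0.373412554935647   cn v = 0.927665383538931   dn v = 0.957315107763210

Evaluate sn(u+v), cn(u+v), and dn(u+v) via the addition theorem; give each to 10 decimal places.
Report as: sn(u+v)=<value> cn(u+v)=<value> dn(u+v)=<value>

m = k² = 0.599179720489
D = 1 − m·sn²u·sn²v = 0.944132697862688
sn(u+v) = (sn u·cn v·dn v + sn v·cn u·dn u)/D = 0.5598060629534487/0.944132697862688 = 0.5929315489451095
cn(u+v) = (cn u·cn v − sn u·sn v·dn u·dn v)/D = -0.7602655608759594/0.944132697862688 = -0.8052528660399497
dn(u+v) = (dn u·dn v − m·sn u·sn v·cn u·cn v)/D = 0.8388169739667999/0.944132697862688 = 0.888452413379708

sn(u+v)=0.5929315489 cn(u+v)=-0.8052528660 dn(u+v)=0.8884524134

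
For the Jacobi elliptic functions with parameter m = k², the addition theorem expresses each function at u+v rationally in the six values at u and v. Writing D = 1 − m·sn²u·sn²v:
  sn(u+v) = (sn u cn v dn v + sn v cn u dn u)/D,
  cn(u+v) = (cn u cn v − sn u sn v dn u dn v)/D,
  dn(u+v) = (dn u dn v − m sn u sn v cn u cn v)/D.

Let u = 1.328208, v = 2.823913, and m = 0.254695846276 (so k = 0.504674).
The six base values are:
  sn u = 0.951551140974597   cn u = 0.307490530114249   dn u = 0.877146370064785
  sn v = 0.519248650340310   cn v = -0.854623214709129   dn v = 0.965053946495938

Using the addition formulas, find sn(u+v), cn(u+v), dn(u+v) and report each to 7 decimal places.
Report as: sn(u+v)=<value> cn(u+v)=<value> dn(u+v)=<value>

m = k² = 0.254695846276
D = 1 − m·sn²u·sn²v = 0.9378219806460686
sn(u+v) = (sn u·cn v·dn v + sn v·cn u·dn u)/D = -0.6447502104460789/0.9378219806460686 = -0.6874974395480776
cn(u+v) = (cn u·cn v − sn u·sn v·dn u·dn v)/D = -0.6810339444643358/0.9378219806460686 = -0.7261868014600909
dn(u+v) = (dn u·dn v − m·sn u·sn v·cn u·cn v)/D = 0.8795636886041835/0.9378219806460686 = 0.9378791569784376

sn(u+v)=-0.6874974 cn(u+v)=-0.7261868 dn(u+v)=0.9378792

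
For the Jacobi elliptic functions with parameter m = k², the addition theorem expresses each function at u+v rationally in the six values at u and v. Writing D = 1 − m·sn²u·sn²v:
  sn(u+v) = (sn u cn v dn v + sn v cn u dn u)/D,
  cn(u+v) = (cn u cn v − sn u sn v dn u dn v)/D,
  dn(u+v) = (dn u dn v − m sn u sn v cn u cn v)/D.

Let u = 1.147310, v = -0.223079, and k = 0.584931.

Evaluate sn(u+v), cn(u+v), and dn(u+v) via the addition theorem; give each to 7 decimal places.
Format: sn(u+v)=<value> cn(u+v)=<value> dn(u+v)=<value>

sn(u+v)=0.7748700 cn(u+v)=0.6321206 dn(u+v)=0.8913857

sn u = 0.8825950129812751, cn u = 0.4701340692404485, dn u = 0.8564336053923017
sn v = -0.2206225846223803, cn v = 0.975359254405545, dn v = 0.9916382195267934
m = k² = 0.342144274761
D = 1 − m·sn²u·sn²v = 0.98702724692586
sn(u+v) = (sn u·cn v·dn v + sn v·cn u·dn u)/D = 0.7648178262637963/0.98702724692586 = 0.7748700237464115
cn(u+v) = (cn u·cn v − sn u·sn v·dn u·dn v)/D = 0.6239202503550947/0.98702724692586 = 0.6321205947437843
dn(u+v) = (dn u·dn v − m·sn u·sn v·cn u·cn v)/D = 0.8798220024894287/0.98702724692586 = 0.8913857294514141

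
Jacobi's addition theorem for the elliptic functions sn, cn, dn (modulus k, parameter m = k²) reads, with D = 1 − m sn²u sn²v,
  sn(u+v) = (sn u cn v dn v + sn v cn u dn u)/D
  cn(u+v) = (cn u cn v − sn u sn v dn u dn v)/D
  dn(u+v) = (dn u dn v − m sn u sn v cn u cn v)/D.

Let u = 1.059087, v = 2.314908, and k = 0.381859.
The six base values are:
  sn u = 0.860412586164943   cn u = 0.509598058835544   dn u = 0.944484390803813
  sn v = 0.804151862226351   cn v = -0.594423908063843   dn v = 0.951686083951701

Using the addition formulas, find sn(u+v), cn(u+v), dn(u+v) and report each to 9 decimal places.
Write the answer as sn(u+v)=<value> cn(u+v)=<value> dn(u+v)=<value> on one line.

m = k² = 0.145816295881
D = 1 − m·sn²u·sn²v = 0.9301935238721501
sn(u+v) = (sn u·cn v·dn v + sn v·cn u·dn u)/D = -0.09969541694778917/0.9301935238721501 = -0.1071770705656856
cn(u+v) = (cn u·cn v − sn u·sn v·dn u·dn v)/D = -0.9248355614341907/0.9301935238721501 = -0.9942399486768564
dn(u+v) = (dn u·dn v − m·sn u·sn v·cn u·cn v)/D = 0.9294141692495714/0.9301935238721501 = 0.9991621586233643

sn(u+v)=-0.107177071 cn(u+v)=-0.994239949 dn(u+v)=0.999162159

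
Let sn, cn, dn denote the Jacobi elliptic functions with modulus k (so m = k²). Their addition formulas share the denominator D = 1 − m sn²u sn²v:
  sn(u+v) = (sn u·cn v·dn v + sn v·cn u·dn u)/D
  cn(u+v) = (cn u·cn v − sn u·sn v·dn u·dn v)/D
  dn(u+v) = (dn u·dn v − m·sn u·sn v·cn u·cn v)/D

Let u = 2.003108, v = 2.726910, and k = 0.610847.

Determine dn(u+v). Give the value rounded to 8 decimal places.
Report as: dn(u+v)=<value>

dn(u+v)=0.83369808

sn u = 0.9812955287103042, cn u = -0.1925073643608591, dn u = 0.8004336009096757
sn v = 0.6923226636478493, cn v = -0.7215880607379441, dn v = 0.9061748532813213
m = k² = 0.373134057409
D = 1 − m·sn²u·sn²v = 0.8277807759673791
dn(u+v) = (dn u·dn v − m·sn u·sn v·cn u·cn v)/D = 0.6901192398172461/0.8277807759673791 = 0.8336980754484712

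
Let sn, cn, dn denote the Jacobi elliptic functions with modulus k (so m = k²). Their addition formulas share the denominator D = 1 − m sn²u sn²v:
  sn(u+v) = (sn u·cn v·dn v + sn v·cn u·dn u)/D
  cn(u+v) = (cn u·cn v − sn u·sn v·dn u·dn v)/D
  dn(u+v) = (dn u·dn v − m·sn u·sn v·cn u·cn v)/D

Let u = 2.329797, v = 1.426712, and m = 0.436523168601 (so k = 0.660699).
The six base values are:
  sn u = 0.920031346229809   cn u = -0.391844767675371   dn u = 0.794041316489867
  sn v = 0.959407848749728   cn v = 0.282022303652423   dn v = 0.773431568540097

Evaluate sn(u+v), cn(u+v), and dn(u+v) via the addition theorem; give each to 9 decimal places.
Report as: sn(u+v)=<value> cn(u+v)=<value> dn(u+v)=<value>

m = k² = 0.436523168601
D = 1 − m·sn²u·sn²v = 0.6598902502770605
sn(u+v) = (sn u·cn v·dn v + sn v·cn u·dn u)/D = -0.09782926142554868/0.6598902502770605 = -0.1482508059248856
cn(u+v) = (cn u·cn v − sn u·sn v·dn u·dn v)/D = -0.6525983282384757/0.6598902502770605 = -0.9889497957644877
dn(u+v) = (dn u·dn v − m·sn u·sn v·cn u·cn v)/D = 0.6567171151397171/0.6598902502770605 = 0.9951914198823045

sn(u+v)=-0.148250806 cn(u+v)=-0.988949796 dn(u+v)=0.995191420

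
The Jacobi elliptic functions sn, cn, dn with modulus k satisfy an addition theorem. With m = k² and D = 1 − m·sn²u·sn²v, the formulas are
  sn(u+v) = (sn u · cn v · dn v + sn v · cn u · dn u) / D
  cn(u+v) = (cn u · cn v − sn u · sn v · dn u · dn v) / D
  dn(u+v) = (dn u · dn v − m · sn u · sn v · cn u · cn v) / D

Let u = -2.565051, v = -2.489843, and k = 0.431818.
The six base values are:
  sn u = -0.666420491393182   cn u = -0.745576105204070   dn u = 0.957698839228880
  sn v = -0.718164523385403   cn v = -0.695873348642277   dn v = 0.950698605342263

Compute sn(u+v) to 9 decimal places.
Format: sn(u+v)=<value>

sn(u+v)=0.996227835

m = k² = 0.186466785124
D = 1 − m·sn²u·sn²v = 0.9572883780937146
sn(u+v) = (sn u·cn v·dn v + sn v·cn u·dn u)/D = 0.953677328091074/0.9572883780937146 = 0.9962278346992664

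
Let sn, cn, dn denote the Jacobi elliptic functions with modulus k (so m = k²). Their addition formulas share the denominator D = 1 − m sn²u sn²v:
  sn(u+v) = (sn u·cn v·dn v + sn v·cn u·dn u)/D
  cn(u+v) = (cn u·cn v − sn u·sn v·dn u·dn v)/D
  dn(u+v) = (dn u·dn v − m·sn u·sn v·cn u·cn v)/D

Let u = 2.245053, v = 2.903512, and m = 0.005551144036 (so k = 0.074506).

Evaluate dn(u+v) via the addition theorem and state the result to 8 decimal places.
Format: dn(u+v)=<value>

sn u = 0.7835372239344432, cn u = -0.6213448468516547, dn u = 0.9982945371558181
sn v = 0.2400730941212003, cn v = -0.9707548142961091, dn v = 0.9998400168581924
m = k² = 0.005551144036
D = 1 − m·sn²u·sn²v = 0.9998035786268178
dn(u+v) = (dn u·dn v − m·sn u·sn v·cn u·cn v)/D = 0.9975049902892273/0.9998035786268178 = 0.9977009600818318

dn(u+v)=0.99770096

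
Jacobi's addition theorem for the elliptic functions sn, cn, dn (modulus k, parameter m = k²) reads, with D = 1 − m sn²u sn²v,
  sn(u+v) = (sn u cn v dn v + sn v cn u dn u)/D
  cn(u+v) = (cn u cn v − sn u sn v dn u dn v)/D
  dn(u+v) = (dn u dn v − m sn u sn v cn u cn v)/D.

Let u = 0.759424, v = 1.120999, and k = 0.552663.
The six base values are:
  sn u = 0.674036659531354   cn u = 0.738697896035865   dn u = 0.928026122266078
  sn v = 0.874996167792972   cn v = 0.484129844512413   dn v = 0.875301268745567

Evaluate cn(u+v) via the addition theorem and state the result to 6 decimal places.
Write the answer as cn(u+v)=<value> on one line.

cn(u+v)=-0.135891

m = k² = 0.305436391569
D = 1 − m·sn²u·sn²v = 0.8937570508857413
cn(u+v) = (cn u·cn v − sn u·sn v·dn u·dn v)/D = -0.121453625848856/0.8937570508857413 = -0.1358910967230878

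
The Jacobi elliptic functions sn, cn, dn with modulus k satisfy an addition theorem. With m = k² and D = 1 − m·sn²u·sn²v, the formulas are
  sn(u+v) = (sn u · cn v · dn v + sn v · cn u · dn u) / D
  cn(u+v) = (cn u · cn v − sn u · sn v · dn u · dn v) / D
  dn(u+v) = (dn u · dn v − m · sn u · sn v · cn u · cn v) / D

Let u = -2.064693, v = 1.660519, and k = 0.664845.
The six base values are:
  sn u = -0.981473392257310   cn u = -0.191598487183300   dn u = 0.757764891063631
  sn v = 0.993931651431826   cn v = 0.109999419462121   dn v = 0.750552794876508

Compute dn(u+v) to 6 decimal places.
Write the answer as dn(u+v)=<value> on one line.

m = k² = 0.442018874025
D = 1 − m·sn²u·sn²v = 0.5793596634227711
dn(u+v) = (dn u·dn v − m·sn u·sn v·cn u·cn v)/D = 0.5596547657789181/0.5793596634227711 = 0.9659884888646899

dn(u+v)=0.965988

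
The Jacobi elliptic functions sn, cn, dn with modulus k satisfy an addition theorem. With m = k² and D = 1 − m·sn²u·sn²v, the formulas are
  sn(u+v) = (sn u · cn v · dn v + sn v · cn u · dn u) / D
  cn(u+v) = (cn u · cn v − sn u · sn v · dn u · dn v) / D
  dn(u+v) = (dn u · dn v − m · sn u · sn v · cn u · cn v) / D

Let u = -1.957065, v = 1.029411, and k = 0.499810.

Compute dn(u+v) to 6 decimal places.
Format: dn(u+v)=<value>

sn u = -0.9723282261082902, cn u = -0.2336189647976075, dn u = 0.8739702805373878
sn v = 0.8375680236622472, cn v = 0.5463330538586489, dn v = 0.9081592453676062
m = k² = 0.2498100361
D = 1 − m·sn²u·sn²v = 0.8343178025618494
dn(u+v) = (dn u·dn v − m·sn u·sn v·cn u·cn v)/D = 0.7677379881708016/0.8343178025618494 = 0.9201984972793241

dn(u+v)=0.920198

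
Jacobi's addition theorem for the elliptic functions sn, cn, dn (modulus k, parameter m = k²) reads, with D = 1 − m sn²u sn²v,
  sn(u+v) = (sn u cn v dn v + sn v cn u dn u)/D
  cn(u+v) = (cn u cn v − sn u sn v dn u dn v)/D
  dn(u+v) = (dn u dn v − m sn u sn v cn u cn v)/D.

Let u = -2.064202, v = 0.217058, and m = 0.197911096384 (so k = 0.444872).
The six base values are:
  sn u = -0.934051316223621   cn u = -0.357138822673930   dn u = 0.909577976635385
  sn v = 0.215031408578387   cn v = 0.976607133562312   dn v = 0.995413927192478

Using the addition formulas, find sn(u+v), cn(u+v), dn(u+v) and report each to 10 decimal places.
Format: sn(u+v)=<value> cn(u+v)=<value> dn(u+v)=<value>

m = k² = 0.197911096384
D = 1 − m·sn²u·sn²v = 0.9920160939488878
sn(u+v) = (sn u·cn v·dn v + sn v·cn u·dn u)/D = -0.9778697661128336/0.9920160939488878 = -0.9857398202283772
cn(u+v) = (cn u·cn v − sn u·sn v·dn u·dn v)/D = -0.1669330739429446/0.9920160939488878 = -0.1682765783349737
dn(u+v) = (dn u·dn v − m·sn u·sn v·cn u·cn v)/D = 0.8915422287013222/0.9920160939488878 = 0.8987175048263458

sn(u+v)=-0.9857398202 cn(u+v)=-0.1682765783 dn(u+v)=0.8987175048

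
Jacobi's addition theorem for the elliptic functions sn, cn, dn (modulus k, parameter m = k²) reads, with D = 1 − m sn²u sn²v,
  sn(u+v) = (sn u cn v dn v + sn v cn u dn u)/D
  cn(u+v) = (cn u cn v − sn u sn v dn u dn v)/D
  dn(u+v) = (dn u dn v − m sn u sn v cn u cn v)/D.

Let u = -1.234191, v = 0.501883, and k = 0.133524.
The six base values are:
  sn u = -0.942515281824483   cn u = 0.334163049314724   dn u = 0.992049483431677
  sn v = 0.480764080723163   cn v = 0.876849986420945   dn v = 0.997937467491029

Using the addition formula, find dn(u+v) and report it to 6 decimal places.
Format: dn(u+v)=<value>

m = k² = 0.017828658576
D = 1 − m·sn²u·sn²v = 0.9963393391475088
dn(u+v) = (dn u·dn v − m·sn u·sn v·cn u·cn v)/D = 0.9923704829200911/0.9963393391475088 = 0.9960165617561447

dn(u+v)=0.996017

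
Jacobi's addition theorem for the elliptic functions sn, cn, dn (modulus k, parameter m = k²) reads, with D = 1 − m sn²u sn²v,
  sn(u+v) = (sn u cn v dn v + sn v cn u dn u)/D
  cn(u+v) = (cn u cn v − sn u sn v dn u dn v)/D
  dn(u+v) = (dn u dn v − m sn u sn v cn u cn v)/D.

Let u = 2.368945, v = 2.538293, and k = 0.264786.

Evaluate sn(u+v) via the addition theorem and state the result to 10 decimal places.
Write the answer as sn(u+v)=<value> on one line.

sn(u+v)=-0.9944971961

sn u = 0.733993981455574, cn u = -0.6791559726506088, dn u = 0.9809319856044937
sn v = 0.6111910027241551, cn v = -0.791483138284728, dn v = 0.9868178609861682
m = k² = 0.070111625796
D = 1 − m·sn²u·sn²v = 0.9858899374026504
sn(u+v) = (sn u·cn v·dn v + sn v·cn u·dn u)/D = -0.9804647783867051/0.9858899374026504 = -0.9944971960762294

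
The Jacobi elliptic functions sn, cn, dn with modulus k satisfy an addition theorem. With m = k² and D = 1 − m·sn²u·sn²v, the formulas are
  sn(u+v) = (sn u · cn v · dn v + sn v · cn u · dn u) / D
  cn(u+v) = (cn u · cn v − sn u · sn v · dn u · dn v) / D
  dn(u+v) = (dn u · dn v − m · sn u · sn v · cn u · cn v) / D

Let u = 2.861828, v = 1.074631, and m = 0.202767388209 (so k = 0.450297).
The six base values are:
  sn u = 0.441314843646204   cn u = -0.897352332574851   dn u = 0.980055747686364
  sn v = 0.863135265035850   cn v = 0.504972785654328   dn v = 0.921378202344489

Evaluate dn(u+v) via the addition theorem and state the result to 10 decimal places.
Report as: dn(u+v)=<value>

dn(u+v)=0.9664342355

m = k² = 0.202767388209
D = 1 − m·sn²u·sn²v = 0.9705793069229158
dn(u+v) = (dn u·dn v − m·sn u·sn v·cn u·cn v)/D = 0.9380010704549042/0.9705793069229158 = 0.9664342354760311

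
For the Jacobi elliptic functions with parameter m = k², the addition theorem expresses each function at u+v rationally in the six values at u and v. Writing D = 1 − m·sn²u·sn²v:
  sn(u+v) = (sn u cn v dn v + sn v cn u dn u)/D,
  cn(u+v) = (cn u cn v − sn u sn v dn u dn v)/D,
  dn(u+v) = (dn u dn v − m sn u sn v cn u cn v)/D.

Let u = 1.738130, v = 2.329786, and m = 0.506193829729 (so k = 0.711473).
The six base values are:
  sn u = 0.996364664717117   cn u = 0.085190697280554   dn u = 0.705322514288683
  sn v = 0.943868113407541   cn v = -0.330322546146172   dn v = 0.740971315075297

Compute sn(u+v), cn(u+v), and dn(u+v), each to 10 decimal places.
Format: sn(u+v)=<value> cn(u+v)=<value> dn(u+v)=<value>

m = k² = 0.506193829729
D = 1 − m·sn²u·sn²v = 0.5523113225880042
sn(u+v) = (sn u·cn v·dn v + sn v·cn u·dn u)/D = -0.187155623656145/0.5523113225880042 = -0.3388589297412494
cn(u+v) = (cn u·cn v − sn u·sn v·dn u·dn v)/D = -0.5196350349935903/0.5523113225880042 = -0.9408371940642095
dn(u+v) = (dn u·dn v − m·sn u·sn v·cn u·cn v)/D = 0.5360198043384647/0.5523113225880042 = 0.9705030159925002

sn(u+v)=-0.3388589297 cn(u+v)=-0.9408371941 dn(u+v)=0.9705030160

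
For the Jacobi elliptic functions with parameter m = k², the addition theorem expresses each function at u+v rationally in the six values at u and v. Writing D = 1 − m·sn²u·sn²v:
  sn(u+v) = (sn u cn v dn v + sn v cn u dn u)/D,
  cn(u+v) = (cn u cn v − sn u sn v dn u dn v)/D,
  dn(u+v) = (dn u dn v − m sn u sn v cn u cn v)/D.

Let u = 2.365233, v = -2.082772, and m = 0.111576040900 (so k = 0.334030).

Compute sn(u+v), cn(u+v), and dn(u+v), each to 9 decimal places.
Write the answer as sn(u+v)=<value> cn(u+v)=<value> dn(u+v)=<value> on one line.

sn(u+v)=0.278324010 cn(u+v)=0.960487244 dn(u+v)=0.995669044

sn u = 0.7574885651363171, cn u = -0.6528484308686998, dn u = 0.9674600267141864
sn v = -0.9046844954884415, cn v = -0.4260821090151805, dn v = 0.9532471552343653
m = k² = 0.1115760409
D = 1 − m·sn²u·sn²v = 0.947601674984255
sn(u+v) = (sn u·cn v·dn v + sn v·cn u·dn u)/D = 0.2637402979605725/0.947601674984255 = 0.2783240098905003
cn(u+v) = (cn u·cn v − sn u·sn v·dn u·dn v)/D = 0.9101593210337595/0.947601674984255 = 0.9604872438083041
dn(u+v) = (dn u·dn v − m·sn u·sn v·cn u·cn v)/D = 0.943497653821425/0.947601674984255 = 0.9956690439968901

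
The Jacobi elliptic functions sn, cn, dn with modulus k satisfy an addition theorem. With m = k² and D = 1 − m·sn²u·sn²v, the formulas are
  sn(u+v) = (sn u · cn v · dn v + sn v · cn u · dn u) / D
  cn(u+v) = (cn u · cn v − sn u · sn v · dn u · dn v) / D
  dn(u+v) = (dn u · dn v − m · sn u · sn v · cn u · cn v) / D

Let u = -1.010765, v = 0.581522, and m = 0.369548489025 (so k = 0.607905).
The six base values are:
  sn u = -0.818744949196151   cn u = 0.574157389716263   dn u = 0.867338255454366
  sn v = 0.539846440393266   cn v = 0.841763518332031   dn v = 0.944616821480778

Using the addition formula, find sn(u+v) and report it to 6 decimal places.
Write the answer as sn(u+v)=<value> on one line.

m = k² = 0.369548489025
D = 1 − m·sn²u·sn²v = 0.9278046572063324
sn(u+v) = (sn u·cn v·dn v + sn v·cn u·dn u)/D = -0.3821827066102064/0.9278046572063324 = -0.4119215221024846

sn(u+v)=-0.411922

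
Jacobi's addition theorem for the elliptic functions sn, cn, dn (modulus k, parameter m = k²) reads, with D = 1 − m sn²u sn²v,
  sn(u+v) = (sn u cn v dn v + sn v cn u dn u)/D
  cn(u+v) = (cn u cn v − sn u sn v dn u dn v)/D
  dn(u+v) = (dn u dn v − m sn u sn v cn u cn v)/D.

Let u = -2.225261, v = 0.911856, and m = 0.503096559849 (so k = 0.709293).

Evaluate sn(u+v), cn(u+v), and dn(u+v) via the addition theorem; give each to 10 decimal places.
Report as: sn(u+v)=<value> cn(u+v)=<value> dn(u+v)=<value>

sn(u+v)=-0.9240528575 cn(u+v)=0.3822647205 dn(u+v)=0.7552609399

sn u = -0.9656852096214559, cn u = -0.2597153748209083, dn u = 0.7285865408448079
sn v = 0.7568572660536799, cn v = 0.6535802007571445, dn v = 0.8436881698749655
m = k² = 0.503096559849
D = 1 − m·sn²u·sn²v = 0.7312487600937259
sn(u+v) = (sn u·cn v·dn v + sn v·cn u·dn u)/D = -0.675712506307464/0.7312487600937259 = -0.92405285749935
cn(u+v) = (cn u·cn v − sn u·sn v·dn u·dn v)/D = 0.2795306029011794/0.7312487600937259 = 0.3822647205109125
dn(u+v) = (dn u·dn v − m·sn u·sn v·cn u·cn v)/D = 0.5522836258349197/0.7312487600937259 = 0.7552609398806121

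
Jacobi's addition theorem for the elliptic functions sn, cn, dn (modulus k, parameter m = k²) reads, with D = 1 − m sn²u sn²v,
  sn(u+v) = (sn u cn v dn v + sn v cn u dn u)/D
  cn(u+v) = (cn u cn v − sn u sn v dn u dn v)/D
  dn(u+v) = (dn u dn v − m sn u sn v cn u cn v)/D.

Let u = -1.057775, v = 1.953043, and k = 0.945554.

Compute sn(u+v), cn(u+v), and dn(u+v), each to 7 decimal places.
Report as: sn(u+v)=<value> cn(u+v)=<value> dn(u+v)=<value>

sn u = -0.7947537247176907, cn u = 0.606932053072959, dn u = 0.6597529513940303
sn v = 0.9790455431645908, cn v = 0.2036414113326448, dn v = 0.378159565725156
m = k² = 0.894072366916
D = 1 − m·sn²u·sn²v = 0.4586930467211056
sn(u+v) = (sn u·cn v·dn v + sn v·cn u·dn u)/D = 0.330831372462524/0.4586930467211056 = 0.7212478471767111
cn(u+v) = (cn u·cn v − sn u·sn v·dn u·dn v)/D = 0.3177261621347116/0.4586930467211056 = 0.6926770841762845
dn(u+v) = (dn u·dn v − m·sn u·sn v·cn u·cn v)/D = 0.3354752295954354/0.4586930467211056 = 0.7313719534087704

sn(u+v)=0.7212478 cn(u+v)=0.6926771 dn(u+v)=0.7313720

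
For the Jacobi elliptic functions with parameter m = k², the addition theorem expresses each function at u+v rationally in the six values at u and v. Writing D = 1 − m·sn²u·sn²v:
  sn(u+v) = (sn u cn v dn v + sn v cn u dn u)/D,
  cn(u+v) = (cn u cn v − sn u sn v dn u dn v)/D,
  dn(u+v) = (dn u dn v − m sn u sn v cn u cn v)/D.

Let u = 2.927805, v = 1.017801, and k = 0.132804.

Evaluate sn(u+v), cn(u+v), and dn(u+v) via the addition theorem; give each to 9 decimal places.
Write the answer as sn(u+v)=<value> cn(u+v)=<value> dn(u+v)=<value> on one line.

sn u = 0.2257807381742417, cn u = -0.9741781450379055, dn u = 0.9995503612391088
sn v = 0.8496306521656196, cn v = 0.5273781896330411, dn v = 0.9936138131368562
m = k² = 0.017636902416
D = 1 − m·sn²u·sn²v = 0.9993509824609158
sn(u+v) = (sn u·cn v·dn v + sn v·cn u·dn u)/D = -0.7090080285114897/0.9993509824609158 = -0.7094684860023328
cn(u+v) = (cn u·cn v − sn u·sn v·dn u·dn v)/D = -0.7042797751262265/0.9993509824609158 = -0.7047371619047471
dn(u+v) = (dn u·dn v − m·sn u·sn v·cn u·cn v)/D = 0.9949052465511552/0.9993509824609158 = 0.9955513768557941

sn(u+v)=-0.709468486 cn(u+v)=-0.704737162 dn(u+v)=0.995551377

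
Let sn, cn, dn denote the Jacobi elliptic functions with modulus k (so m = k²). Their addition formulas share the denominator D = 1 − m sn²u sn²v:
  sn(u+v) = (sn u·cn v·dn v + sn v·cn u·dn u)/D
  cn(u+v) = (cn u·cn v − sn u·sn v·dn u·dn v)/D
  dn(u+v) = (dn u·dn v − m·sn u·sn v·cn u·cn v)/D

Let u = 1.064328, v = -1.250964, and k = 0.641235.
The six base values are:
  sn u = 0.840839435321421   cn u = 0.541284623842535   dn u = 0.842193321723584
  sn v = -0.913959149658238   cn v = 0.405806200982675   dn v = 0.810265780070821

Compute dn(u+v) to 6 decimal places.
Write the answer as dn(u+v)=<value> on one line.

m = k² = 0.411182325225
D = 1 − m·sn²u·sn²v = 0.7571633954406186
dn(u+v) = (dn u·dn v − m·sn u·sn v·cn u·cn v)/D = 0.7518098885909185/0.7571633954406186 = 0.9929295223700232

dn(u+v)=0.992930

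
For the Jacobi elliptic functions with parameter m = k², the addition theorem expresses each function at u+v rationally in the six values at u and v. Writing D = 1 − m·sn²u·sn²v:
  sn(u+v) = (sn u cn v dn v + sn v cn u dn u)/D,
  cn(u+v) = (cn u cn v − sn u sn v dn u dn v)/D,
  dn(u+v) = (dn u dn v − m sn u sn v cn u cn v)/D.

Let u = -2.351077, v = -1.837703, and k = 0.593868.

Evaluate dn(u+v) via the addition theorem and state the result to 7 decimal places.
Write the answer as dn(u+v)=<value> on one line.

sn u = -0.879103652387903, cn u = -0.4766306414386815, dn u = 0.8529017058387633
sn v = -0.9972800370722326, cn v = -0.07370568266562833, dn v = 0.8057522808480639
m = k² = 0.352679201424
D = 1 − m·sn²u·sn²v = 0.7289220023909473
dn(u+v) = (dn u·dn v − m·sn u·sn v·cn u·cn v)/D = 0.6763652399057395/0.7289220023909473 = 0.9278979612183257

dn(u+v)=0.9278980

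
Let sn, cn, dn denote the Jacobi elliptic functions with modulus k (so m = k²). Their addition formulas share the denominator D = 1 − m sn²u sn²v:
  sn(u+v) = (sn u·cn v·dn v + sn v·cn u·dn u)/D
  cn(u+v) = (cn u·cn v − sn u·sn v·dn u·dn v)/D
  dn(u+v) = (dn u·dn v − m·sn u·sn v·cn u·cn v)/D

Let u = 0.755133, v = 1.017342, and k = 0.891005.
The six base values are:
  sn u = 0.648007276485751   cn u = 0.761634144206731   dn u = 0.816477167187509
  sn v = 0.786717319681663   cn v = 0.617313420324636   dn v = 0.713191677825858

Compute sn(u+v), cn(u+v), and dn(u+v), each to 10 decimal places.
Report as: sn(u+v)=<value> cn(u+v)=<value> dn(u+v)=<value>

sn(u+v)=0.9758675559 cn(u+v)=0.2183632599 dn(u+v)=0.4939278856

m = k² = 0.793889910025
D = 1 − m·sn²u·sn²v = 0.7936723317585448
sn(u+v) = (sn u·cn v·dn v + sn v·cn u·dn u)/D = 0.7745190786112284/0.7936723317585448 = 0.9758675559410286
cn(u+v) = (cn u·cn v − sn u·sn v·dn u·dn v)/D = 0.1733088776325653/0.7936723317585448 = 0.2183632598714431
dn(u+v) = (dn u·dn v − m·sn u·sn v·cn u·cn v)/D = 0.3920168966564367/0.7936723317585448 = 0.4939278855643642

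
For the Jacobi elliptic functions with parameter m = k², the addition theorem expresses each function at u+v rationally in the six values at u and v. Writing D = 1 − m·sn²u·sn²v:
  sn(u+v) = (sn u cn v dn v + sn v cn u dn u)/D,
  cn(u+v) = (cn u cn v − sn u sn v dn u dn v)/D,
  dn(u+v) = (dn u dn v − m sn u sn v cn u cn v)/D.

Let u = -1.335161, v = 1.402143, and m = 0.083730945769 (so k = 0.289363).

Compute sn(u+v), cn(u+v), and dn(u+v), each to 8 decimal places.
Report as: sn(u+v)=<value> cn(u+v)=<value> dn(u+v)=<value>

sn(u+v)=0.06692774 cn(u+v)=0.99775782 dn(u+v)=0.99981245

sn u = -0.9666814974080054, cn u = 0.2559821918982186, dn u = 0.9600810809935783
sn v = 0.9811254105426093, cn v = 0.1933725130094666, dn v = 0.958853481780954
m = k² = 0.083730945769
D = 1 − m·sn²u·sn²v = 0.9246814662897473
sn(u+v) = (sn u·cn v·dn v + sn v·cn u·dn u)/D = 0.06188684434667125/0.9246814662897473 = 0.0669277438802684
cn(u+v) = (cn u·cn v − sn u·sn v·dn u·dn v)/D = 0.922608168507394/0.9246814662897473 = 0.9977578248749028
dn(u+v) = (dn u·dn v − m·sn u·sn v·cn u·cn v)/D = 0.9245080454632168/0.9246814662897473 = 0.9998124534416956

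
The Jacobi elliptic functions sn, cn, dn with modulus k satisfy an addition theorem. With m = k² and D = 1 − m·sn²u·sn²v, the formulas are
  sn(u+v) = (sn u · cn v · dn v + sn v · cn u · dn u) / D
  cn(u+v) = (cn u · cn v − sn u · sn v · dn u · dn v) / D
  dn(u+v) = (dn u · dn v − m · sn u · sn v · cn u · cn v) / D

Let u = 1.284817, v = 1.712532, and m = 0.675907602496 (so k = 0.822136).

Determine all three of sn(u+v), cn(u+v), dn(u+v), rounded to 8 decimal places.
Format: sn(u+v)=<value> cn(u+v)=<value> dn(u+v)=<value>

sn u = 0.8970040376596457, cn u = 0.4420223483290103, dn u = 0.6753915633719853
sn v = 0.9821100827325769, cn v = 0.1883076880932133, dn v = 0.5899660465106145
m = k² = 0.675907602496
D = 1 − m·sn²u·sn²v = 0.4754384346949649
sn(u+v) = (sn u·cn v·dn v + sn v·cn u·dn u)/D = 0.3928501329946295/0.4754384346949649 = 0.8262902288214815
cn(u+v) = (cn u·cn v − sn u·sn v·dn u·dn v)/D = -0.2677881218263803/0.4754384346949649 = -0.5632445807587888
dn(u+v) = (dn u·dn v − m·sn u·sn v·cn u·cn v)/D = 0.3488954794168115/0.4754384346949649 = 0.7338394499819064

sn(u+v)=0.82629023 cn(u+v)=-0.56324458 dn(u+v)=0.73383945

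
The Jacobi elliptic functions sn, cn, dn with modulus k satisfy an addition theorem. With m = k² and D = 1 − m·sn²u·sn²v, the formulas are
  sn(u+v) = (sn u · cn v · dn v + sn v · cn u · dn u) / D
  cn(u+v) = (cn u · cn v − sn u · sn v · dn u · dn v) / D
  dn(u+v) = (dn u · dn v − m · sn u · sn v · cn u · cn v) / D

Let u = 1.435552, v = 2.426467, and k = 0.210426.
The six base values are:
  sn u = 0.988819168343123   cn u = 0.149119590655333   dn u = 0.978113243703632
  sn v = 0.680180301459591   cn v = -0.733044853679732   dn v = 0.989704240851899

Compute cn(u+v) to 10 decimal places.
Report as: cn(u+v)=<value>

cn(u+v)=-0.7759350296

m = k² = 0.044279101476
D = 1 − m·sn²u·sn²v = 0.9799700136490549
cn(u+v) = (cn u·cn v − sn u·sn v·dn u·dn v)/D = -0.7603930615429024/0.9799700136490549 = -0.7759350295949086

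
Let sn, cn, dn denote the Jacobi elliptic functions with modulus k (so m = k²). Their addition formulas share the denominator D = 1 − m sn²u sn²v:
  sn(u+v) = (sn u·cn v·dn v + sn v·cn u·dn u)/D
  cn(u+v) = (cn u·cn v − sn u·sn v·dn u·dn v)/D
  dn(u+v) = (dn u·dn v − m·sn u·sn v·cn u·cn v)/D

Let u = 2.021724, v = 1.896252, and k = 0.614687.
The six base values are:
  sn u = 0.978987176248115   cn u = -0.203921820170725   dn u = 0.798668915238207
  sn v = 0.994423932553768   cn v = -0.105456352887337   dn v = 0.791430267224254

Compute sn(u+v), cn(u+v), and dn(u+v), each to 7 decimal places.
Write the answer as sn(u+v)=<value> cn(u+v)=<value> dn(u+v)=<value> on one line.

sn(u+v)=-0.3796008 cn(u+v)=-0.9251504 dn(u+v)=0.9723963

m = k² = 0.377840107969
D = 1 − m·sn²u·sn²v = 0.6418992765948496
sn(u+v) = (sn u·cn v·dn v + sn v·cn u·dn u)/D = -0.2436654579210302/0.6418992765948496 = -0.3796007672942521
cn(u+v) = (cn u·cn v − sn u·sn v·dn u·dn v)/D = -0.5938533707146284/0.6418992765948496 = -0.9251503972163743
dn(u+v) = (dn u·dn v − m·sn u·sn v·cn u·cn v)/D = 0.6241804508347916/0.6418992765948496 = 0.972396252175181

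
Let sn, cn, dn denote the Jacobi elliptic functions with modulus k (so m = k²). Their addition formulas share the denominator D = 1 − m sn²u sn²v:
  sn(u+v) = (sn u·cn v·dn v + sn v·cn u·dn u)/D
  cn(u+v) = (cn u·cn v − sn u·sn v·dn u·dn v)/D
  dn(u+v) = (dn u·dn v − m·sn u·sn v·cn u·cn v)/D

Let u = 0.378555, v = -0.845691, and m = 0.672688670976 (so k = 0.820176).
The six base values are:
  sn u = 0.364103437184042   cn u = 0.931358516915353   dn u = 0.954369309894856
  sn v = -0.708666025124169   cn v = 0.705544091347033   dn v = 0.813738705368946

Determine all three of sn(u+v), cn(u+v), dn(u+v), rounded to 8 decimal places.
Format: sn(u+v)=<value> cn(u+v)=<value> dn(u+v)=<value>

sn(u+v)=-0.44059542 cn(u+v)=0.89770579 dn(u+v)=0.93242414

m = k² = 0.672688670976
D = 1 − m·sn²u·sn²v = 0.9552135235696981
sn(u+v) = (sn u·cn v·dn v + sn v·cn u·dn u)/D = -0.4208626993482601/0.9552135235696981 = -0.4405954155417184
cn(u+v) = (cn u·cn v − sn u·sn v·dn u·dn v)/D = 0.8575007078176287/0.9552135235696981 = 0.8977057868832196
dn(u+v) = (dn u·dn v − m·sn u·sn v·cn u·cn v)/D = 0.8906641442295011/0.9552135235696981 = 0.9324241358110471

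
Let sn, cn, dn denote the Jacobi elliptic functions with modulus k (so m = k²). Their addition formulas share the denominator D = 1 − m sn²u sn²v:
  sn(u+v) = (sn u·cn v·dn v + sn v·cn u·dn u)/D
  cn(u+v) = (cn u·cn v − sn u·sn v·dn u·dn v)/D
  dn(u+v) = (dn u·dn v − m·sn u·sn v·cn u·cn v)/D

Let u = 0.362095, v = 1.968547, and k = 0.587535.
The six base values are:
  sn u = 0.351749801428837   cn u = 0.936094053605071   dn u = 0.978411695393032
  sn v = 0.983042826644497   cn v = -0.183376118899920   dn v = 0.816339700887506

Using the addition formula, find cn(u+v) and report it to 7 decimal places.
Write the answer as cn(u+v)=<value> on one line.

cn(u+v)=-0.4671216

m = k² = 0.345197376225
D = 1 − m·sn²u·sn²v = 0.9587256649917874
cn(u+v) = (cn u·cn v − sn u·sn v·dn u·dn v)/D = -0.4478415090939737/0.9587256649917874 = -0.4671216443317077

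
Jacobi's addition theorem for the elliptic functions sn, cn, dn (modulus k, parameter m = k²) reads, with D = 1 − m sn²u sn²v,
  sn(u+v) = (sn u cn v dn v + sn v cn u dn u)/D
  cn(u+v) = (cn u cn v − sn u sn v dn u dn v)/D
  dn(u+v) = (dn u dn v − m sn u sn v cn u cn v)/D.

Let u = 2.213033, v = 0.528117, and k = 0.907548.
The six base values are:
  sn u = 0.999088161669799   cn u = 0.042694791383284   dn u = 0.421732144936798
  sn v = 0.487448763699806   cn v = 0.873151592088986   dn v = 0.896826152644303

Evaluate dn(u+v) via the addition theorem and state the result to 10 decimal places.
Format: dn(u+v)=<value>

m = k² = 0.823643372304
D = 1 − m·sn²u·sn²v = 0.8046538840732594
dn(u+v) = (dn u·dn v − m·sn u·sn v·cn u·cn v)/D = 0.3632671344133228/0.8046538840732594 = 0.4514576286818114

dn(u+v)=0.4514576287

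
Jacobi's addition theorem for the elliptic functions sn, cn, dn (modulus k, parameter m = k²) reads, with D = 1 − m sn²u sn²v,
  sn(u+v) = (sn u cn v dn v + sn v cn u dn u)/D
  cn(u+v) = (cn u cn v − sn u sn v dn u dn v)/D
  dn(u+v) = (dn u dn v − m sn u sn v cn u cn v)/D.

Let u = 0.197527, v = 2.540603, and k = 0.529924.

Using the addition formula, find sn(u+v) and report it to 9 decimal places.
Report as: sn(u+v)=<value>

sn(u+v)=0.609052886

sn u = 0.1958942506025311, cn u = 0.9806250264912031, dn u = 0.9945972441413969
sn v = 0.7440547197568532, cn v = -0.6681186825763448, dn v = 0.9189850168859472
m = k² = 0.280819445776
D = 1 − m·sn²u·sn²v = 0.9940340403824021
sn(u+v) = (sn u·cn v·dn v + sn v·cn u·dn u)/D = 0.6054193012851935/0.9940340403824021 = 0.6090528862092997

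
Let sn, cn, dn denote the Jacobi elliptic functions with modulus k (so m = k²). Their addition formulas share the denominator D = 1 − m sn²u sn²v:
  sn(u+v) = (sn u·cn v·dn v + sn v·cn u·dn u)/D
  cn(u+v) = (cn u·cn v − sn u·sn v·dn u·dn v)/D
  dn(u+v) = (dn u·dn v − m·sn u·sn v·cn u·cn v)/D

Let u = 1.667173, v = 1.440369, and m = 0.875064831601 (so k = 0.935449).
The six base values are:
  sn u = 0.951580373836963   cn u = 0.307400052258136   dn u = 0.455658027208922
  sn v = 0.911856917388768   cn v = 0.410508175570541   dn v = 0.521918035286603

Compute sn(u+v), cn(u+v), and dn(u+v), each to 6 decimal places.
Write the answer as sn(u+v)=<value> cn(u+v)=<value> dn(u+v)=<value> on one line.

m = k² = 0.875064831601
D = 1 − m·sn²u·sn²v = 0.3411529941416583
sn(u+v) = (sn u·cn v·dn v + sn v·cn u·dn u)/D = 0.3316007984686197/0.3411529941416583 = 0.9720002584263639
cn(u+v) = (cn u·cn v − sn u·sn v·dn u·dn v)/D = -0.08016405595272876/0.3411529941416583 = -0.2349797812984808
dn(u+v) = (dn u·dn v − m·sn u·sn v·cn u·cn v)/D = 0.1420001170284757/0.3411529941416583 = 0.4162358808714204

sn(u+v)=0.972000 cn(u+v)=-0.234980 dn(u+v)=0.416236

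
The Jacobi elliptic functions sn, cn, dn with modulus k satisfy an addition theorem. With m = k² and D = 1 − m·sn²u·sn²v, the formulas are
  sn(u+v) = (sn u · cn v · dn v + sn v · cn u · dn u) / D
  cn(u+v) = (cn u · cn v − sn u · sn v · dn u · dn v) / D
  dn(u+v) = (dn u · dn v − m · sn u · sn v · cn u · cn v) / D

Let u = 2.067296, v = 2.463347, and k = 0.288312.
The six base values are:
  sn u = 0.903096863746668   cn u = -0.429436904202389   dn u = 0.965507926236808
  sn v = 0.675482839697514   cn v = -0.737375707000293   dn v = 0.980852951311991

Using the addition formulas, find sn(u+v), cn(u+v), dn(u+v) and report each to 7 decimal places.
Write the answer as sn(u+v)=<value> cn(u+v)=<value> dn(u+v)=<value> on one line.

sn(u+v)=-0.9630327 cn(u+v)=-0.2693846 dn(u+v)=0.9606812

m = k² = 0.083123809344
D = 1 − m·sn²u·sn²v = 0.9690669497807711
sn(u+v) = (sn u·cn v·dn v + sn v·cn u·dn u)/D = -0.9332431466939455/0.9690669497807711 = -0.9630326851050592
cn(u+v) = (cn u·cn v − sn u·sn v·dn u·dn v)/D = -0.2610516851242112/0.9690669497807711 = -0.2693845716059846
dn(u+v) = (dn u·dn v − m·sn u·sn v·cn u·cn v)/D = 0.9309643775803862/0.9690669497807711 = 0.9606811766627634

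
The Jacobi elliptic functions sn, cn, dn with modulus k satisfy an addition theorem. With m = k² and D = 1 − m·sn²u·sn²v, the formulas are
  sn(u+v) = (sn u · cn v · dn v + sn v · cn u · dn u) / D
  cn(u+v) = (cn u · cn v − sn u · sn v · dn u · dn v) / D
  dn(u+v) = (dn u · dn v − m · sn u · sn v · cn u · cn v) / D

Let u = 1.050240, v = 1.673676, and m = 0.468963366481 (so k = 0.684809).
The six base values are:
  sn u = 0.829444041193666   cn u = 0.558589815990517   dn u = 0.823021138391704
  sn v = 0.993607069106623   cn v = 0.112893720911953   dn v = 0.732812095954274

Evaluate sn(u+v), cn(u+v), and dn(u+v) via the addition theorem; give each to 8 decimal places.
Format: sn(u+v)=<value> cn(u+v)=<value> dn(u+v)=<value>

sn(u+v)=0.77099145 cn(u+v)=-0.63684550 dn(u+v)=0.84925563

m = k² = 0.468963366481
D = 1 − m·sn²u·sn²v = 0.6814757901723176
sn(u+v) = (sn u·cn v·dn v + sn v·cn u·dn u)/D = 0.5254120058043887/0.6814757901723176 = 0.7709914473579955
cn(u+v) = (cn u·cn v − sn u·sn v·dn u·dn v)/D = -0.4339947888484303/0.6814757901723176 = -0.6368454978256683
dn(u+v) = (dn u·dn v − m·sn u·sn v·cn u·cn v)/D = 0.5787471543672683/0.6814757901723176 = 0.8492556341890394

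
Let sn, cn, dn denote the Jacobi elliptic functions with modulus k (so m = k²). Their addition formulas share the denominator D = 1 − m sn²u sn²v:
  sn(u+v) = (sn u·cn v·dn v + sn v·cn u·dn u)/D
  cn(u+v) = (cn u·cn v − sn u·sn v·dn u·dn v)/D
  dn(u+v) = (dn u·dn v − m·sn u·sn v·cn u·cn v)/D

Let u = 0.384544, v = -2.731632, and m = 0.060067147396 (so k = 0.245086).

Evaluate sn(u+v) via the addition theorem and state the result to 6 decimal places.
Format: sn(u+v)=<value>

sn u = 0.3746243059210829, cn u = 0.9271766980533683, dn u = 0.9957760662281997
sn v = -0.4420425565062337, cn v = -0.8969940792655396, dn v = 0.9941140688996261
m = k² = 0.060067147396
D = 1 − m·sn²u·sn²v = 0.9983527592623457
sn(u+v) = (sn u·cn v·dn v + sn v·cn u·dn u)/D = -0.7421782729896788/0.9983527592623457 = -0.743402836426328

sn(u+v)=-0.743403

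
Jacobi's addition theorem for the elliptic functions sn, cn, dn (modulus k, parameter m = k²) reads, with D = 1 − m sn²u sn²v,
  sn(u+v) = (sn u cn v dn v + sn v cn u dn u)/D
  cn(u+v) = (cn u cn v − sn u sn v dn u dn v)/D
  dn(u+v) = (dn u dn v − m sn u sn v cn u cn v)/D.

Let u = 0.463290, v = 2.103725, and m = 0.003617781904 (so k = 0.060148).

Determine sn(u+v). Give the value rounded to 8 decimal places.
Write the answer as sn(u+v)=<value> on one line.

sn(u+v)=0.54577713

sn u = 0.4468423306439414, cn u = 0.8946127271309584, dn u = 0.9996387569893115
sn v = 0.8624893293307477, cn v = -0.5060752481505068, dn v = 0.9986534814550197
m = k² = 0.003617781904
D = 1 − m·sn²u·sn²v = 0.9994626485065783
sn(u+v) = (sn u·cn v·dn v + sn v·cn u·dn u)/D = 0.5454838508612478/0.9994626485065783 = 0.5457771250144497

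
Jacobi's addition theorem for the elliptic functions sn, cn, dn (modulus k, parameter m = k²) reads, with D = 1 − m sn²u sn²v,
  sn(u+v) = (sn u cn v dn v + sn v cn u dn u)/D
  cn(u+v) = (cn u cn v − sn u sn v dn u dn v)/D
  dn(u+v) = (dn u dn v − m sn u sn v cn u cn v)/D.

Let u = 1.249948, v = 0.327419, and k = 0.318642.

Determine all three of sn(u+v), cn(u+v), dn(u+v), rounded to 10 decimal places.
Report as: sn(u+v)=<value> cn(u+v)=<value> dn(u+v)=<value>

sn u = 0.9410781695649604, cn u = 0.3381891168684523, dn u = 0.9539810083304052
sn v = 0.321049953032281, cn v = 0.9470622617642254, dn v = 0.9947535926937689
m = k² = 0.101532724164
D = 1 − m·sn²u·sn²v = 0.9907316450360532
sn(u+v) = (sn u·cn v·dn v + sn v·cn u·dn u)/D = 0.9901627692349807/0.9907316450360532 = 0.9994258023311128
cn(u+v) = (cn u·cn v − sn u·sn v·dn u·dn v)/D = 0.0335690764954669/0.9907316450360532 = 0.03388311725345697
dn(u+v) = (dn u·dn v − m·sn u·sn v·cn u·cn v)/D = 0.9391508103351234/0.9907316450360532 = 0.9479366234445325

sn(u+v)=0.9994258023 cn(u+v)=0.0338831173 dn(u+v)=0.9479366234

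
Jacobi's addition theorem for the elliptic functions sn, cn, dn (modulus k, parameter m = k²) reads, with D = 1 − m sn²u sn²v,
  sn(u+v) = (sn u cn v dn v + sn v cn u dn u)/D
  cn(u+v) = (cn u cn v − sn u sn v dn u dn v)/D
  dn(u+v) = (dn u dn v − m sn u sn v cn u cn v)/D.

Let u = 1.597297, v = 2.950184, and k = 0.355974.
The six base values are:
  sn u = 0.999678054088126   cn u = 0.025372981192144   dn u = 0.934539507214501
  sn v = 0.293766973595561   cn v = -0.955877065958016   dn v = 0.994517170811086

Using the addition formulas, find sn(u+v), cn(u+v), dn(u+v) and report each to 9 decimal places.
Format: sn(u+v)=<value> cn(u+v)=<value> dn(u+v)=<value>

m = k² = 0.126717488676
D = 1 − m·sn²u·sn²v = 0.9890714432460925
sn(u+v) = (sn u·cn v·dn v + sn v·cn u·dn u)/D = -0.9433642837085064/0.9890714432460925 = -0.9537878078983081
cn(u+v) = (cn u·cn v − sn u·sn v·dn u·dn v)/D = -0.2971971535328779/0.9890714432460925 = -0.3004809769428676
dn(u+v) = (dn u·dn v − m·sn u·sn v·cn u·cn v)/D = 0.9303181407859415/0.9890714432460925 = 0.9405975141013828

sn(u+v)=-0.953787808 cn(u+v)=-0.300480977 dn(u+v)=0.940597514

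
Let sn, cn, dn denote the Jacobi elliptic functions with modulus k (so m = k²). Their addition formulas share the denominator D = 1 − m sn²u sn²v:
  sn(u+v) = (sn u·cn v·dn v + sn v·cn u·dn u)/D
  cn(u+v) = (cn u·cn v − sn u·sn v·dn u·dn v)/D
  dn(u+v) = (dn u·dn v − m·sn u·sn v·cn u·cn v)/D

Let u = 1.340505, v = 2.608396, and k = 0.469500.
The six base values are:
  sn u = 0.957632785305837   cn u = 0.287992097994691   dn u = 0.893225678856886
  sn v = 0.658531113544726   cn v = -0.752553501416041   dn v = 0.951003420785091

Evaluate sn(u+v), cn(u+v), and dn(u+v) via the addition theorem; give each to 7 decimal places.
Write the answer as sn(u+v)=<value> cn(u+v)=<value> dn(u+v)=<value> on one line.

sn(u+v)=-0.5655348 cn(u+v)=-0.8247244 dn(u+v)=0.9641057

m = k² = 0.22043025
D = 1 − m·sn²u·sn²v = 0.9123358950501406
sn(u+v) = (sn u·cn v·dn v + sn v·cn u·dn u)/D = -0.5159577261536854/0.9123358950501406 = -0.5655348309246663
cn(u+v) = (cn u·cn v − sn u·sn v·dn u·dn v)/D = -0.7524256841836673/0.9123358950501406 = -0.8247244115527375
dn(u+v) = (dn u·dn v − m·sn u·sn v·cn u·cn v)/D = 0.8795882701488414/0.9123358950501406 = 0.9641057366272983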